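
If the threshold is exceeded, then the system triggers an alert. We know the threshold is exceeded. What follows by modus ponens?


Modus ponens: P → Q, P ⊢ Q
P: the threshold is exceeded
Q: the system triggers an alert
We have P → Q and P is true.
By modus ponens, Q must be true.

The system triggers an alert


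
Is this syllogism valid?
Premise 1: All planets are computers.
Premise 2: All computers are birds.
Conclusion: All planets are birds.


Premise 1: All planets are computers.
Premise 2: All computers are birds.
Conclusion: All planets are birds.
Barbara syllogism (AAA-1): All A are B, All B are C → All A are C.
Middle term (computers) distributed in premise 2.

Valid


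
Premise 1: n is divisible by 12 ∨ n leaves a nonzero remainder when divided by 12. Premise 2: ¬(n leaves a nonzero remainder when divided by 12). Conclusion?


Disjunctive syllogism: P ∨ Q, ¬P ⊢ Q
Disjunction: n is divisible by 12 ∨ n leaves a nonzero remainder when divided by 12
We know it is not the case that n leaves a nonzero remainder when divided by 12.
By disjunctive syllogism, the other disjunct must be true.

n is divisible by 12


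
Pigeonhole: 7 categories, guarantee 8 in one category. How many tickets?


Pigeonhole: to guarantee k in one of n categories, need (k-1)×n + 1.
k = 8, n = 7
Minimum = (8-1) × 7 + 1 = 7 × 7 + 1

50


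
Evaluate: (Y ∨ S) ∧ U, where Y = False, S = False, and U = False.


Y = False, S = False, U = False
Step 1: Y ∨ S = False OR False = False
Step 2: False ∧ U = False AND False = False
OR is true when at least one operand is true; AND requires both.

False


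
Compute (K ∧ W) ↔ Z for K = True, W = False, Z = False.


K = True, W = False, Z = False
Step 1: K ∧ W = True AND False = False
Step 2: (False) ↔ Z: true when both sides have same truth value.
Result: False ↔ False = True

True


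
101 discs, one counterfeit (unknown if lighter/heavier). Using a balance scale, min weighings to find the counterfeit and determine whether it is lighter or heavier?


Let n = 101. 202 possibilities (n discs × lighter/heavier); each weighing has 3 outcomes.
Bound for k weighings: say the first weighing puts j discs on each pan. If it tips, the 2j weighed discs remain suspects (each with a known direction) and k-1 weighings give 3^(k-1) outcomes; 3^(k-1) is odd, so 2j ≤ 3^(k-1) - 1. If it balances, the n - 2j unweighed discs remain with direction unknown: 2(n - 2j) ≤ 3^(k-1) - 1 by the same parity argument. Adding, n ≤ (3^(k-1) - 1) + (3^(k-1) - 1)/2 = (3^k - 3)/2, and the classical three-group strategy achieves this (3 discs in 2 weighings, 12 in 3, 39 in 4, 120 in 5).
So we need the smallest k with (3^k - 3)/2 ≥ 101.
k = 4: (3^4 - 3)/2 = 39 < 101 ✗
k = 5: (3^5 - 3)/2 = 120 ≥ 101 ✓

5


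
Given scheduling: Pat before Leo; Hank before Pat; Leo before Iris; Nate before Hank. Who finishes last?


Constraints: Pat before Leo; Hank before Pat; Leo before Iris; Nate before Hank
The last task can have nothing scheduled after it, so it must never appear on the left of a 'before'.
Tasks appearing before some other task: Pat, Hank, Leo, Nate.
The only task not in that list is Iris → it is last.

Iris


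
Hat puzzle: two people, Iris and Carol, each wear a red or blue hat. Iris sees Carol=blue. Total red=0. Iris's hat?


Total red = 0, Carol = blue
Red accounted for: 0
Remaining for Iris: 0
Iris's hat is blue.

blue


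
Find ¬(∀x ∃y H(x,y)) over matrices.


Original: ∀x ∃y H(x,y)
Rule: ¬∀→∃, ¬∃→∀, negate predicate.
Negation: ∃x ∀y ¬H(x,y)

∃x ∀y ¬H(x,y)


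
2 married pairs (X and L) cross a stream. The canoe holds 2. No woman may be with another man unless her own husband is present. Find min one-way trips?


Label couples X and L.
1. WX+WL → (far: WX,WL; near: HX,HL)
2. WX ←   (far: WL; near: HX,HL,WX)
3. HX+HL → (far: HX,HL,WL; near: WX)
4. HX ←   (far: HL,WL; near: HX,WX)  — HX returns, since WX is alone on near bank
5. HX+WX → (far: all four; near: empty)
Every state respects the constraint.
Minimum trips = 5

5


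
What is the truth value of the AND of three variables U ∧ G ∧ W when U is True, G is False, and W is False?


U = True, G = False, W = False
Step 1: U ∧ G = True AND False = False
Step 2: (False) ∧ W = (False) AND False = False
AND is true only when ALL operands are true.

False


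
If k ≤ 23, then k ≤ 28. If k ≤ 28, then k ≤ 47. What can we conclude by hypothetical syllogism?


Hypothetical syllogism: P → Q, Q → R ⊢ P → R
Premise 1: k ≤ 23 → k ≤ 28
Premise 2: k ≤ 28 → k ≤ 47
Chain the implications: the middle term (k ≤ 28) links the two.
Conclusion: If k ≤ 23, then k ≤ 47.

If k ≤ 23, then k ≤ 47.


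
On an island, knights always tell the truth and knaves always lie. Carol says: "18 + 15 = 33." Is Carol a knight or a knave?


Statement: "18 + 15 = 33."
Actual: 18 + 15 = 33
Claimed: 33
Statement is TRUE → Carol tells the truth → Knight

Knight


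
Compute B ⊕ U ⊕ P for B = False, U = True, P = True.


B = False, U = True, P = True
Step 1: B ⊕ U = False XOR True = True
Step 2: True ⊕ P = True XOR True = False
XOR is true when an odd number of operands are true.

False


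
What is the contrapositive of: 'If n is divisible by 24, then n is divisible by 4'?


Original: If n is divisible by 24, then n is divisible by 4
Contrapositive: If ¬Q, then ¬P
Negate Q: not (n is divisible by 4)
Negate P: not (n is divisible by 24)

If not (n is divisible by 4), then not (n is divisible by 24).


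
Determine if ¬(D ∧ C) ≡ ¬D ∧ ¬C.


Expression 1: ¬(D ∧ C)
Expression 2: ¬D ∧ ¬C
Truth table (D C | Expr1 Expr2):
  T T |   F     F
  T F |   T     F   ← differ
  F T |   T     F   ← differ
  F F |   T     T
Counterexample: D=T, C=F gives Expr1 = T but Expr2 = F, so the expressions are NOT logically equivalent.

No


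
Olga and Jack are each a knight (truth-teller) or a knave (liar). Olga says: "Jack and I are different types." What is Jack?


Olga says: "Jack and I are different types."
Case 1: Olga is a Knight (truth-teller)
  Statement is true → they ARE different → Jack is a Knave
Case 2: Olga is a Knave (liar)
  Statement is false → they are NOT different → Jack is a Knave
In both cases, Jack is a Knave.

Knave


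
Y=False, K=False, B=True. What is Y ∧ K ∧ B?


Y = False, K = False, B = True
Expression: Y ∧ K ∧ B
Step 1: Y ∧ K = False AND False = False
Step 2: (False) ∧ B = False AND True = False

False


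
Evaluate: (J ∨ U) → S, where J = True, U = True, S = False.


J = True, U = True, S = False
Step 1: J ∨ U = True OR True = True
Step 2: (True) → S: false only when antecedent=True and S=False.
Result: False

False


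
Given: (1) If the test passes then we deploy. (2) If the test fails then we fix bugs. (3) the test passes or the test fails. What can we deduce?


Constructive dilemma: (P → Q) ∧ (R → S), P ∨ R ⊢ Q ∨ S
Premise 1: the test passes → we deploy
Premise 2: the test fails → we fix bugs
Premise 3: the test passes ∨ the test fails
Case 1: Assuming the test passes, then by Premise 1, we deploy.
Case 2: Assuming the test fails, then by Premise 2, we fix bugs.
Since one of the test passes or the test fails must hold, we get we deploy or we fix bugs.

We deploy or we fix bugs.


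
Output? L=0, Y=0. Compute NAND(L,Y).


L AND Y = 0
NOT(0) = 1

1


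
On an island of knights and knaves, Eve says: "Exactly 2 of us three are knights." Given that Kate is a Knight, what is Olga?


Eve claims exactly 2 knights among Eve, Kate, Olga.
Given: Kate is a Knight.

Case 1: Eve is a Knight (tells truth)
  Then exactly 2 of the three are knights.
  Counting Eve, Kate: 2 knight(s) so far. Need 0 more → Olga = Knave.
Case 2: Eve is a Knave (lies)
  Then the count is NOT 2.
  If Olga = Knight, count = 2 = 2 → claim would be true, contradicts lie.
  If Olga = Knave, count = 1 ≠ 2 → lie confirmed ✓

Olga is a Knave.

Knave


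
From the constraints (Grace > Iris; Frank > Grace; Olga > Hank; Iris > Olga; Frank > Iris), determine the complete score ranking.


Constraints: Grace > Iris; Frank > Grace; Olga > Hank; Iris > Olga; Frank > Iris
Method: at each step, the next-highest is the one remaining person who never appears on the smaller side of a constraint between remaining people.
  Step 1: remaining {Frank, Hank, Iris, Olga, Grace}; on the smaller side: {Hank, Iris, Olga, Grace} → Frank is next (Frank > Grace; Frank > Iris).
  Step 2: remaining {Hank, Iris, Olga, Grace}; on the smaller side: {Hank, Iris, Olga} → Grace is next (Grace > Iris).
  Step 3: remaining {Hank, Iris, Olga}; on the smaller side: {Hank, Olga} → Iris is next (Iris > Olga).
  Step 4: remaining {Hank, Olga}; on the smaller side: {Hank} → Olga is next (Olga > Hank).
  Step 5: only Hank remains → lowest.
Final ranking (highest to lowest):

Frank > Grace > Iris > Olga > Hank


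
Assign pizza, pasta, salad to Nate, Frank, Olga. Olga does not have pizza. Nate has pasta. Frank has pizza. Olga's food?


From clues:
  Frank → pizza
  Nate → pasta
By elimination, Olga gets the remaining.

salad


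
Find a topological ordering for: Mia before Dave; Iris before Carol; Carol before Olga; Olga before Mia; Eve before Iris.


Constraints: Mia before Dave; Iris before Carol; Carol before Olga; Olga before Mia; Eve before Iris
Method: repeatedly schedule the remaining task that has no remaining task required before it.
  Step 1: remaining {Iris, Olga, Carol, Mia, Eve, Dave}; every task except Eve still has a predecessor pending → schedule Eve.
  Step 2: remaining {Iris, Olga, Carol, Mia, Dave}; every task except Iris still has a predecessor pending → schedule Iris.
  Step 3: remaining {Olga, Carol, Mia, Dave}; every task except Carol still has a predecessor pending → schedule Carol.
  Step 4: remaining {Olga, Mia, Dave}; every task except Olga still has a predecessor pending → schedule Olga.
  Step 5: remaining {Mia, Dave}; every task except Mia still has a predecessor pending → schedule Mia.
  Step 6: only Dave remains → schedule Dave.
Resulting order:

Eve → Iris → Carol → Olga → Mia → Dave


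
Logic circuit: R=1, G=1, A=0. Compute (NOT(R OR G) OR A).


R OR G = 1
NOT(1) = 0
0 OR 0 = 0

0


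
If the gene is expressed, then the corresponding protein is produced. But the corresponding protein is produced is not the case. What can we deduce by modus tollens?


Modus tollens: P → Q, ¬Q ⊢ ¬P
P: the gene is expressed
Q: the corresponding protein is produced
We have P → Q and Q is false.
By modus tollens, P must be false.

It is not the case that the gene is expressed


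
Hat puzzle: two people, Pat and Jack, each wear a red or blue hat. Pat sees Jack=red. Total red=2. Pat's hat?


Total red = 2, Jack = red
Red accounted for: 1
Remaining for Pat: 1
Pat's hat is red.

red


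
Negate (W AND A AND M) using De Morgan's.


De Morgan's law: ¬(P ∧ Q ∧ R) ≡ ¬P ∨ ¬Q ∨ ¬R
¬(W ∧ A ∧ M) = ¬W ∨ ¬A ∨ ¬M

¬W ∨ ¬A ∨ ¬M


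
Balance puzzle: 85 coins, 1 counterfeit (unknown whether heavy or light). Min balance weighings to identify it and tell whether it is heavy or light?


Let n = 85. 170 possibilities (n coins × lighter/heavier); each weighing has 3 outcomes.
Bound for k weighings: say the first weighing puts j coins on each pan. If it tips, the 2j weighed coins remain suspects (each with a known direction) and k-1 weighings give 3^(k-1) outcomes; 3^(k-1) is odd, so 2j ≤ 3^(k-1) - 1. If it balances, the n - 2j unweighed coins remain with direction unknown: 2(n - 2j) ≤ 3^(k-1) - 1 by the same parity argument. Adding, n ≤ (3^(k-1) - 1) + (3^(k-1) - 1)/2 = (3^k - 3)/2, and the classical three-group strategy achieves this (3 coins in 2 weighings, 12 in 3, 39 in 4, 120 in 5).
So we need the smallest k with (3^k - 3)/2 ≥ 85.
k = 4: (3^4 - 3)/2 = 39 < 85 ✗
k = 5: (3^5 - 3)/2 = 120 ≥ 85 ✓

5


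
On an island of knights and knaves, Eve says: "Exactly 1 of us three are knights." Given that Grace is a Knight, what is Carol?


Eve claims exactly 1 knights among Eve, Grace, Carol.
Given: Grace is a Knight.

Case 1: Eve is a Knight (tells truth)
  Then exactly 1 of the three are knights.
  Counting Eve, Grace: 2 knight(s) so far. Need -1 more → impossible.
Case 2: Eve is a Knave (lies)
  Then the count is NOT 1.
  If Carol = Knave, count = 1 = 1 → claim would be true, contradicts lie.
  If Carol = Knight, count = 2 ≠ 1 → lie confirmed ✓

Carol is a Knight.

Knight


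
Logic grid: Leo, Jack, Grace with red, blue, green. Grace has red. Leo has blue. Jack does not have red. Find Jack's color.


From clues:
  Grace → red
  Leo → blue
By elimination, Jack gets the remaining.

green


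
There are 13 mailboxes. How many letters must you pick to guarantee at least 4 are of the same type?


Pigeonhole: to guarantee k in one of n categories, need (k-1)×n + 1.
k = 4, n = 13
Minimum = (4-1) × 13 + 1 = 3 × 13 + 1

40


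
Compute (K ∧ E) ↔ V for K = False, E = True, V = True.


K = False, E = True, V = True
Step 1: K ∧ E = False AND True = False
Step 2: (False) ↔ V: true when both sides have same truth value.
Result: False ↔ True = False

False


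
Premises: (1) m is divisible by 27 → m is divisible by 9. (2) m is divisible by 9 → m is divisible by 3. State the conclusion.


Hypothetical syllogism: P → Q, Q → R ⊢ P → R
Premise 1: m is divisible by 27 → m is divisible by 9
Premise 2: m is divisible by 9 → m is divisible by 3
Chain the implications: the middle term (m is divisible by 9) links the two.
Conclusion: If m is divisible by 27, then m is divisible by 3.

If m is divisible by 27, then m is divisible by 3.


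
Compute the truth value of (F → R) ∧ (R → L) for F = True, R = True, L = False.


F = True, R = True, L = False
Step 1: F → R is false only when F=True and R=False. Result: True
Step 2: R → L is false only when R=True and L=False. Result: False
Step 3: True ∧ False = False

False


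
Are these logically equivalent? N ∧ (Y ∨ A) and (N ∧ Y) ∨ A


Expression 1: N ∧ (Y ∨ A)
Expression 2: (N ∧ Y) ∨ A
Truth table (N Y A | Expr1 Expr2):
  T T T |   T     T
  T T F |   T     T
  T F T |   T     T
  T F F |   F     F
  F T T |   F     T   ← differ
  F T F |   F     F
  F F T |   F     T   ← differ
  F F F |   F     F
Counterexample: N=F, Y=T, A=T gives Expr1 = F but Expr2 = T, so the expressions are NOT logically equivalent.

No


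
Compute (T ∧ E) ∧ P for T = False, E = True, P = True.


T = False, E = True, P = True
Step 1: T ∧ E = False AND True = False
Step 2: False ∧ P = False AND True = False
AND is true only when ALL operands are true.

False


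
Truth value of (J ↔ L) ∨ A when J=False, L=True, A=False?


J = False, L = True, A = False
Expression: (J ↔ L) ∨ A
Step 1: J ↔ L = (False iff True) (true when values match) = False
Step 2: (False) ∨ A = False OR False = False

False


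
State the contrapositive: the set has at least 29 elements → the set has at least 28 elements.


Original: If the set has at least 29 elements, then the set has at least 28 elements
Contrapositive: If ¬Q, then ¬P
Negate Q: not (the set has at least 28 elements)
Negate P: not (the set has at least 29 elements)

If not (the set has at least 28 elements), then not (the set has at least 29 elements).


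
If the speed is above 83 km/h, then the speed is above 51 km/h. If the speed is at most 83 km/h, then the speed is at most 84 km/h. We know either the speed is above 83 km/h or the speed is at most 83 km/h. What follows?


Constructive dilemma: (P → Q) ∧ (R → S), P ∨ R ⊢ Q ∨ S
Premise 1: the speed is above 83 km/h → the speed is above 51 km/h
Premise 2: the speed is at most 83 km/h → the speed is at most 84 km/h
Premise 3: the speed is above 83 km/h ∨ the speed is at most 83 km/h
Case 1: Assuming the speed is above 83 km/h, then by Premise 1, the speed is above 51 km/h.
Case 2: Assuming the speed is at most 83 km/h, then by Premise 2, the speed is at most 84 km/h.
Since one of the speed is above 83 km/h or the speed is at most 83 km/h must hold, we get the speed is above 51 km/h or the speed is at most 84 km/h.

The speed is above 51 km/h or the speed is at most 84 km/h.


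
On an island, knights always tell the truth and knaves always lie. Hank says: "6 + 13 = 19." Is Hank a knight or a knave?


Statement: "6 + 13 = 19."
Actual: 6 + 13 = 19
Claimed: 19
Statement is TRUE → Hank tells the truth → Knight

Knight


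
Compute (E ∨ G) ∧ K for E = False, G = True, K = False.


E = False, G = True, K = False
Step 1: E ∨ G = False OR True = True
Step 2: True ∧ K = True AND False = False
OR is true when at least one operand is true; AND requires both.

False


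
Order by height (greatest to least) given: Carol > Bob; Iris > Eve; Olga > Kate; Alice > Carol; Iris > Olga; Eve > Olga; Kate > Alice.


Constraints: Carol > Bob; Iris > Eve; Olga > Kate; Alice > Carol; Iris > Olga; Eve > Olga; Kate > Alice
Method: at each step, the next-highest is the one remaining person who never appears on the smaller side of a constraint between remaining people.
  Step 1: remaining {Alice, Bob, Kate, Olga, Eve, Iris, Carol}; on the smaller side: {Alice, Bob, Kate, Olga, Eve, Carol} → Iris is next (Iris > Eve; Iris > Olga).
  Step 2: remaining {Alice, Bob, Kate, Olga, Eve, Carol}; on the smaller side: {Alice, Bob, Kate, Olga, Carol} → Eve is next (Eve > Olga).
  Step 3: remaining {Alice, Bob, Kate, Olga, Carol}; on the smaller side: {Alice, Bob, Kate, Carol} → Olga is next (Olga > Kate).
  Step 4: remaining {Alice, Bob, Kate, Carol}; on the smaller side: {Alice, Bob, Carol} → Kate is next (Kate > Alice).
  Step 5: remaining {Alice, Bob, Carol}; on the smaller side: {Bob, Carol} → Alice is next (Alice > Carol).
  Step 6: remaining {Bob, Carol}; on the smaller side: {Bob} → Carol is next (Carol > Bob).
  Step 7: only Bob remains → lowest.
Final ranking (highest to lowest):

Iris > Eve > Olga > Kate > Alice > Carol > Bob


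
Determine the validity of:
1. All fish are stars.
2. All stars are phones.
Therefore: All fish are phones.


Premise 1: All fish are stars.
Premise 2: All stars are phones.
Conclusion: All fish are phones.
Barbara syllogism (AAA-1): All A are B, All B are C → All A are C.
Middle term (stars) distributed in premise 2.

Valid


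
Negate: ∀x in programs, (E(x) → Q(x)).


Original: ∀x (E(x) → Q(x))
Rule: ¬∀→∃, ¬∃→∀, negate predicate.
Negation: ∃x (E(x) ∧ ¬Q(x))

∃x (E(x) ∧ ¬Q(x))


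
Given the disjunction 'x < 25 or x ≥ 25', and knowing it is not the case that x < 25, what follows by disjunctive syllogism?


Disjunctive syllogism: P ∨ Q, ¬P ⊢ Q
Disjunction: x < 25 ∨ x ≥ 25
We know it is not the case that x < 25.
By disjunctive syllogism, the other disjunct must be true.

x ≥ 25


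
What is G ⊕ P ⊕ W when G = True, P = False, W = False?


G = True, P = False, W = False
Step 1: G ⊕ P = True XOR False = True
Step 2: True ⊕ W = True XOR False = True
XOR is true when an odd number of operands are true.

True


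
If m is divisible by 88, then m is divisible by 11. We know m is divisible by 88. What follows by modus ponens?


Modus ponens: P → Q, P ⊢ Q
P: m is divisible by 88
Q: m is divisible by 11
We have P → Q and P is true.
By modus ponens, Q must be true.

m is divisible by 11


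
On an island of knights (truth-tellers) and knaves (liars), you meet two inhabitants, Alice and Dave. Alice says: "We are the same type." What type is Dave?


Alice says: "We are the same type."
Case 1: Alice is a Knight (truth-teller)
  Statement is true → they ARE the same → Dave is also a Knight
Case 2: Alice is a Knave (liar)
  Statement is false → they are NOT the same → Dave is a Knight
In both cases, Dave is a Knight.

Knight


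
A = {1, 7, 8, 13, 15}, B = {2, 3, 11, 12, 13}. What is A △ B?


A = {1, 7, 8, 13, 15}
B = {2, 3, 11, 12, 13}
Operation: symmetric difference
In A only: [1, 7, 8, 15], in B only: [2, 3, 11, 12]

{1, 2, 3, 7, 8, 11, 12, 15}


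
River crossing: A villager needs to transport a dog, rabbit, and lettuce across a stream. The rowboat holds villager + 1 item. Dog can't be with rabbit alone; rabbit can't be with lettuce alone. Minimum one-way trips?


1. villager+rabbit → 2. villager ← 3. villager+dog → 4. villager+rabbit ← 5. villager+lettuce → 6. villager ← 7. villager+rabbit →
Minimum trips = 7

7


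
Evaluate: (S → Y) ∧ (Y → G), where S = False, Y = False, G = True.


S = False, Y = False, G = True
Step 1: S → Y is false only when S=True and Y=False. Result: True
Step 2: Y → G is false only when Y=True and G=False. Result: True
Step 3: True ∧ True = True

True


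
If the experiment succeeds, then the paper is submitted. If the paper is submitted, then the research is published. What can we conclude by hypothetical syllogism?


Hypothetical syllogism: P → Q, Q → R ⊢ P → R
Premise 1: the experiment succeeds → the paper is submitted
Premise 2: the paper is submitted → the research is published
Chain the implications: the middle term (the paper is submitted) links the two.
Conclusion: If the experiment succeeds, then the research is published.

If the experiment succeeds, then the research is published.


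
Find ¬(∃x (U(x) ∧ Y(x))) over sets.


Original: ∃x (U(x) ∧ Y(x))
Rule: ¬∀→∃, ¬∃→∀, negate predicate.
Negation: ∀x (¬U(x) ∨ ¬Y(x))

∀x (¬U(x) ∨ ¬Y(x))


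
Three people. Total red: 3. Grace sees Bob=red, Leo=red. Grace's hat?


Total red = 3, seen red = 2
Own red = 3 - 2 = 1
Grace's hat is red.

red


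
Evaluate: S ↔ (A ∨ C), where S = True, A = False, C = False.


S = True, A = False, C = False
Step 1: A ∨ C = False OR False = False
Step 2: S ↔ (False): true when both sides have same truth value.
Result: True ↔ False = False

False


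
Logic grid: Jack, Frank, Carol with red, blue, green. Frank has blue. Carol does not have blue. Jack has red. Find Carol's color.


From clues:
  Jack → red
  Frank → blue
By elimination, Carol gets the remaining.

green


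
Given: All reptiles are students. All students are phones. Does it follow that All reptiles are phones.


Premise 1: All reptiles are students.
Premise 2: All students are phones.
Conclusion: All reptiles are phones.
Barbara syllogism (AAA-1): All A are B, All B are C → All A are C.
Middle term (students) distributed in premise 2.

Valid


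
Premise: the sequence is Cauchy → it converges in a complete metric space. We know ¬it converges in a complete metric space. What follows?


Modus tollens: P → Q, ¬Q ⊢ ¬P
P: the sequence is Cauchy
Q: it converges in a complete metric space
We have P → Q and Q is false.
By modus tollens, P must be false.

It is not the case that the sequence is Cauchy


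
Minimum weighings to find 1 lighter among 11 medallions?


Each weighing has 3 outcomes (left heavy / balance / right heavy), so k weighings distinguish at most 3^k cases; splitting into three near-equal groups achieves this.
Need 3^k ≥ 11: 3^2 = 9 < 11 ≤ 3^3 = 27
k = ⌈log₃(11)⌉ = 3

3


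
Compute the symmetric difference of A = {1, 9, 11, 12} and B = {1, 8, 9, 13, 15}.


A = {1, 9, 11, 12}
B = {1, 8, 9, 13, 15}
Operation: symmetric difference
In A only: [11, 12], in B only: [8, 13, 15]

{8, 11, 12, 13, 15}


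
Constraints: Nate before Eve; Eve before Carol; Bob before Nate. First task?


Constraints: Nate before Eve; Eve before Carol; Bob before Nate
The first task can have nothing scheduled before it, so it must never appear on the right of a 'before'.
Tasks appearing after some 'before': Eve, Carol, Nate.
The only task not in that list is Bob → it is first.

Bob


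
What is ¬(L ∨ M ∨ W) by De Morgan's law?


De Morgan's law: ¬(P ∨ Q ∨ R) ≡ ¬P ∧ ¬Q ∧ ¬R
¬(L ∨ M ∨ W) = ¬L ∧ ¬M ∧ ¬W

¬L ∧ ¬M ∧ ¬W


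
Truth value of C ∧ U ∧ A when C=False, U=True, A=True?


C = False, U = True, A = True
Expression: C ∧ U ∧ A
Step 1: C ∧ U = False AND True = False
Step 2: (False) ∧ A = False AND True = False

False


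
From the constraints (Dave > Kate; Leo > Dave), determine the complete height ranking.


Constraints: Dave > Kate; Leo > Dave
Method: at each step, the next-highest is the one remaining person who never appears on the smaller side of a constraint between remaining people.
  Step 1: remaining {Dave, Leo, Kate}; on the smaller side: {Dave, Kate} → Leo is next (Leo > Dave).
  Step 2: remaining {Dave, Kate}; on the smaller side: {Kate} → Dave is next (Dave > Kate).
  Step 3: only Kate remains → lowest.
Final ranking (highest to lowest):

Leo > Dave > Kate


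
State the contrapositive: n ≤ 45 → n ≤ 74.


Original: If n ≤ 45, then n ≤ 74
Contrapositive: If ¬Q, then ¬P
Negate Q: not (n ≤ 74)
Negate P: not (n ≤ 45)

If not (n ≤ 74), then not (n ≤ 45).


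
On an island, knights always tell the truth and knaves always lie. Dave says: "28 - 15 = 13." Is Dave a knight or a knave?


Statement: "28 - 15 = 13."
Actual: 28 - 15 = 13
Claimed: 13
Statement is TRUE → Dave tells the truth → Knight

Knight


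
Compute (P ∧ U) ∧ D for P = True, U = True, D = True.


P = True, U = True, D = True
Step 1: P ∧ U = True AND True = True
Step 2: True ∧ D = True AND True = True
AND is true only when ALL operands are true.

True


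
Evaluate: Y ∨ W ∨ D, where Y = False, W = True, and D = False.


Y = False, W = True, D = False
Step 1: Y ∨ W = False OR True = True
Step 2: True ∨ D = True OR False = True
OR is true when at least one operand is true.

True


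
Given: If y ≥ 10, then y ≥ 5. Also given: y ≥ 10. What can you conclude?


Modus ponens: P → Q, P ⊢ Q
P: y ≥ 10
Q: y ≥ 5
We have P → Q and P is true.
By modus ponens, Q must be true.

y ≥ 5


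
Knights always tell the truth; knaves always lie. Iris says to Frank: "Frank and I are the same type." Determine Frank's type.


Iris says: "Frank and I are the same type."
Case 1: Iris is a Knight (truth-teller)
  Statement is true → they ARE the same → Frank is also a Knight
Case 2: Iris is a Knave (liar)
  Statement is false → they are NOT the same → Frank is a Knight
In both cases, Frank is a Knight.

Knight


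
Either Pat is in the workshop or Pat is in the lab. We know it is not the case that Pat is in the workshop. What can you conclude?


Disjunctive syllogism: P ∨ Q, ¬P ⊢ Q
Disjunction: Pat is in the workshop ∨ Pat is in the lab
We know it is not the case that Pat is in the workshop.
By disjunctive syllogism, the other disjunct must be true.

Pat is in the lab


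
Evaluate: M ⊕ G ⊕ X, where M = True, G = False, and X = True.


M = True, G = False, X = True
Step 1: M ⊕ G = True XOR False = True
Step 2: True ⊕ X = True XOR True = False
XOR is true when an odd number of operands are true.

False


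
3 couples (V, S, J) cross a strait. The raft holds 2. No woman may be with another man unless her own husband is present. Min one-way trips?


Label couples V, S, J (H = husband, W = wife).
Counting alone: 6 people, the raft carries 2 and someone must bring it back, so each round trip nets at most +1 on the far side until the last crossing → at least 9 trips. The jealousy constraint makes 9 impossible; the shortest valid schedule has 11:
1. WV+WS →  (far: WV,WS; near: HV,HS,HJ,WJ)
2. WV ←       (far: WS; near: HV,HS,HJ,WV,WJ)
3. WV+WJ →  (far: WV,WS,WJ; near: HV,HS,HJ)
4. WV ←       (far: WS,WJ; near: HV,HS,HJ,WV)
5. HS+HJ →  (far: HS,WS,HJ,WJ; near: HV,WV)
6. HS+WS ←  (far: HJ,WJ; near: HV,WV,HS,WS)
7. HV+HS →  (far: HV,HS,HJ,WJ; near: WV,WS)
8. WJ ←       (far: HV,HS,HJ; near: WV,WS,WJ)
9. WV+WS →  (far: HV,WV,HS,WS,HJ; near: WJ)
10. HJ ←      (far: HV,WV,HS,WS; near: HJ,WJ)
11. HJ+WJ → (far: all six; near: empty)
In every state each wife is either with her husband or with no other man.
Minimum trips = 11

11


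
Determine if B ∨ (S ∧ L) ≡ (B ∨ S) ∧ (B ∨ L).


Expression 1: B ∨ (S ∧ L)
Expression 2: (B ∨ S) ∧ (B ∨ L)
Truth table (B S L | Expr1 Expr2):
  T T T |   T     T
  T T F |   T     T
  T F T |   T     T
  T F F |   T     T
  F T T |   T     T
  F T F |   F     F
  F F T |   F     F
  F F F |   F     F
All 8 rows agree, so the expressions are logically equivalent.

Yes


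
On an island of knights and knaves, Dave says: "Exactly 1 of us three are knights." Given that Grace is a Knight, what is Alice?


Dave claims exactly 1 knights among Dave, Grace, Alice.
Given: Grace is a Knight.

Case 1: Dave is a Knight (tells truth)
  Then exactly 1 of the three are knights.
  Counting Dave, Grace: 2 knight(s) so far. Need -1 more → impossible.
Case 2: Dave is a Knave (lies)
  Then the count is NOT 1.
  If Alice = Knave, count = 1 = 1 → claim would be true, contradicts lie.
  If Alice = Knight, count = 2 ≠ 1 → lie confirmed ✓

Alice is a Knight.

Knight


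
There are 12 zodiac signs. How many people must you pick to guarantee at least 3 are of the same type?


Pigeonhole: to guarantee k in one of n categories, need (k-1)×n + 1.
k = 3, n = 12
Minimum = (3-1) × 12 + 1 = 2 × 12 + 1

25


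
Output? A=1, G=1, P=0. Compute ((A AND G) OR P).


A AND G = 1&1 = 1
1 OR 0 = 1

1


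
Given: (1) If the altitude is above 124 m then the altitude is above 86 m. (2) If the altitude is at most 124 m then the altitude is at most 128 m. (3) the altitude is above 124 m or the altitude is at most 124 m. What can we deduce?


Constructive dilemma: (P → Q) ∧ (R → S), P ∨ R ⊢ Q ∨ S
Premise 1: the altitude is above 124 m → the altitude is above 86 m
Premise 2: the altitude is at most 124 m → the altitude is at most 128 m
Premise 3: the altitude is above 124 m ∨ the altitude is at most 124 m
Case 1: Assuming the altitude is above 124 m, then by Premise 1, the altitude is above 86 m.
Case 2: Assuming the altitude is at most 124 m, then by Premise 2, the altitude is at most 128 m.
Since one of the altitude is above 124 m or the altitude is at most 124 m must hold, we get the altitude is above 86 m or the altitude is at most 128 m.

The altitude is above 86 m or the altitude is at most 128 m.


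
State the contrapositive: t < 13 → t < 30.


Original: If t < 13, then t < 30
Contrapositive: If ¬Q, then ¬P
Negate Q: not (t < 30)
Negate P: not (t < 13)

If not (t < 30), then not (t < 13).


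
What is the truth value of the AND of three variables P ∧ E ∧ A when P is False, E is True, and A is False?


P = False, E = True, A = False
Step 1: P ∧ E = False AND True = False
Step 2: (False) ∧ A = (False) AND False = False
AND is true only when ALL operands are true.

False


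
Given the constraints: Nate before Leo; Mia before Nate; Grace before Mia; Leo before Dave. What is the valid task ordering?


Constraints: Nate before Leo; Mia before Nate; Grace before Mia; Leo before Dave
Method: repeatedly schedule the remaining task that has no remaining task required before it.
  Step 1: remaining {Dave, Nate, Leo, Grace, Mia}; every task except Grace still has a predecessor pending → schedule Grace.
  Step 2: remaining {Dave, Nate, Leo, Mia}; every task except Mia still has a predecessor pending → schedule Mia.
  Step 3: remaining {Dave, Nate, Leo}; every task except Nate still has a predecessor pending → schedule Nate.
  Step 4: remaining {Dave, Leo}; every task except Leo still has a predecessor pending → schedule Leo.
  Step 5: only Dave remains → schedule Dave.
Resulting order:

Grace → Mia → Nate → Leo → Dave


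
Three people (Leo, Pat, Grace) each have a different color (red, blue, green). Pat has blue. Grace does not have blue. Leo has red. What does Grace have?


From clues:
  Leo → red
  Pat → blue
By elimination, Grace gets the remaining.

green


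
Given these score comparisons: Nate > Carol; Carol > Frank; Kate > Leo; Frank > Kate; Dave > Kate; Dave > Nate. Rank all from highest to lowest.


Constraints: Nate > Carol; Carol > Frank; Kate > Leo; Frank > Kate; Dave > Kate; Dave > Nate
Method: at each step, the next-highest is the one remaining person who never appears on the smaller side of a constraint between remaining people.
  Step 1: remaining {Frank, Carol, Leo, Kate, Nate, Dave}; on the smaller side: {Frank, Carol, Leo, Kate, Nate} → Dave is next (Dave > Kate; Dave > Nate).
  Step 2: remaining {Frank, Carol, Leo, Kate, Nate}; on the smaller side: {Frank, Carol, Leo, Kate} → Nate is next (Nate > Carol).
  Step 3: remaining {Frank, Carol, Leo, Kate}; on the smaller side: {Frank, Leo, Kate} → Carol is next (Carol > Frank).
  Step 4: remaining {Frank, Leo, Kate}; on the smaller side: {Leo, Kate} → Frank is next (Frank > Kate).
  Step 5: remaining {Leo, Kate}; on the smaller side: {Leo} → Kate is next (Kate > Leo).
  Step 6: only Leo remains → lowest.
Final ranking (highest to lowest):

Dave > Nate > Carol > Frank > Kate > Leo


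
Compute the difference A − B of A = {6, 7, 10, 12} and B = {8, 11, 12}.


A = {6, 7, 10, 12}
B = {8, 11, 12}
Operation: difference A − B
In A but not B: 6, 7, 10

{6, 7, 10}


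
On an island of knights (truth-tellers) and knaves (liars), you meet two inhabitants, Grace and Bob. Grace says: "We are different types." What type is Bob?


Grace says: "We are different types."
Case 1: Grace is a Knight (truth-teller)
  Statement is true → they ARE different → Bob is a Knave
Case 2: Grace is a Knave (liar)
  Statement is false → they are NOT different → Bob is a Knave
In both cases, Bob is a Knave.

Knave


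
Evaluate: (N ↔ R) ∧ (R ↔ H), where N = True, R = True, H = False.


N = True, R = True, H = False
Step 1: N ↔ R is true when N and R have the same value. Result: True
Step 2: R ↔ H is true when R and H have the same value. Result: False
Step 3: True ∧ False = False

False


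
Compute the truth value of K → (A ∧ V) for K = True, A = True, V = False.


K = True, A = True, V = False
Step 1: A ∧ V = True AND False = False
Step 2: K → (False): false only when K=True and consequent=False.
Result: False

False


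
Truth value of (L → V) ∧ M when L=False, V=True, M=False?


L = False, V = True, M = False
Expression: (L → V) ∧ M
Step 1: L → V = False → True (false only if L=True, V=False) = True
Step 2: (True) ∧ M = True AND False = False

False


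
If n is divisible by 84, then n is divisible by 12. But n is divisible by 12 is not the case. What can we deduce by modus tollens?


Modus tollens: P → Q, ¬Q ⊢ ¬P
P: n is divisible by 84
Q: n is divisible by 12
We have P → Q and Q is false.
By modus tollens, P must be false.

It is not the case that n is divisible by 84


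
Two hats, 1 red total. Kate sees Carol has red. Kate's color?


Total red = 1, Carol = red
Red accounted for: 1
Remaining for Kate: 0
Kate's hat is blue.

blue


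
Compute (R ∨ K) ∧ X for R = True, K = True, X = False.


R = True, K = True, X = False
Step 1: R ∨ K = True OR True = True
Step 2: True ∧ X = True AND False = False
OR is true when at least one operand is true; AND requires both.

False


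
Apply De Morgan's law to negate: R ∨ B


De Morgan's law: ¬(P ∨ Q) ≡ ¬P ∧ ¬Q
¬(R ∨ B) = ¬R ∧ ¬B

¬R ∧ ¬B


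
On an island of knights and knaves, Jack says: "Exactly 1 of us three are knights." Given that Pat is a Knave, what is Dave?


Jack claims exactly 1 knights among Jack, Pat, Dave.
Given: Pat is a Knave.

Case 1: Jack is a Knight (tells truth)
  Then exactly 1 of the three are knights.
  Counting Jack, Pat: 1 knight(s) so far. Need 0 more → Dave = Knave.
Case 2: Jack is a Knave (lies)
  Then the count is NOT 1.
  If Dave = Knight, count = 1 = 1 → claim would be true, contradicts lie.
  If Dave = Knave, count = 0 ≠ 1 → lie confirmed ✓

Dave is a Knave.

Knave


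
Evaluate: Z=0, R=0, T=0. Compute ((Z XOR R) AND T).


Z XOR R = 0^0 = 0
0 AND 0 = 0

0


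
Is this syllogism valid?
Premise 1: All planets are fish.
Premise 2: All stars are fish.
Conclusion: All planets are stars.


Premise 1: All planets are fish.
Premise 2: All stars are fish.
Conclusion: All planets are stars.
Fallacy: undistributed middle. fish is predicate in both.
Counterexample: planets and stars could be disjoint subsets of fish.

Invalid


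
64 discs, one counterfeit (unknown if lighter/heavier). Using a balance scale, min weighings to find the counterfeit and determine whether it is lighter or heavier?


Let n = 64. 128 possibilities (n discs × lighter/heavier); each weighing has 3 outcomes.
Bound for k weighings: say the first weighing puts j discs on each pan. If it tips, the 2j weighed discs remain suspects (each with a known direction) and k-1 weighings give 3^(k-1) outcomes; 3^(k-1) is odd, so 2j ≤ 3^(k-1) - 1. If it balances, the n - 2j unweighed discs remain with direction unknown: 2(n - 2j) ≤ 3^(k-1) - 1 by the same parity argument. Adding, n ≤ (3^(k-1) - 1) + (3^(k-1) - 1)/2 = (3^k - 3)/2, and the classical three-group strategy achieves this (3 discs in 2 weighings, 12 in 3, 39 in 4, 120 in 5).
So we need the smallest k with (3^k - 3)/2 ≥ 64.
k = 4: (3^4 - 3)/2 = 39 < 64 ✗
k = 5: (3^5 - 3)/2 = 120 ≥ 64 ✓

5


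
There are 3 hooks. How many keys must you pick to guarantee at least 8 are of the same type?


Pigeonhole: to guarantee k in one of n categories, need (k-1)×n + 1.
k = 8, n = 3
Minimum = (8-1) × 3 + 1 = 7 × 3 + 1

22


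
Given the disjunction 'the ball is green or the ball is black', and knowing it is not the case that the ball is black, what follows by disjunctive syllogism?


Disjunctive syllogism: P ∨ Q, ¬P ⊢ Q
Disjunction: the ball is green ∨ the ball is black
We know it is not the case that the ball is black.
By disjunctive syllogism, the other disjunct must be true.

The ball is green


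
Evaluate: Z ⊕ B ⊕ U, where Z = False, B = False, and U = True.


Z = False, B = False, U = True
Step 1: Z ⊕ B = False XOR False = False
Step 2: False ⊕ U = False XOR True = True
XOR is true when an odd number of operands are true.

True


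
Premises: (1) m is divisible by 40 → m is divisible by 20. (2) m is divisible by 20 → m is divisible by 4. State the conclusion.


Hypothetical syllogism: P → Q, Q → R ⊢ P → R
Premise 1: m is divisible by 40 → m is divisible by 20
Premise 2: m is divisible by 20 → m is divisible by 4
Chain the implications: the middle term (m is divisible by 20) links the two.
Conclusion: If m is divisible by 40, then m is divisible by 4.

If m is divisible by 40, then m is divisible by 4.


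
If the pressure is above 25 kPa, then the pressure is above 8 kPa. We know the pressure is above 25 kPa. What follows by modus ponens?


Modus ponens: P → Q, P ⊢ Q
P: the pressure is above 25 kPa
Q: the pressure is above 8 kPa
We have P → Q and P is true.
By modus ponens, Q must be true.

The pressure is above 8 kPa


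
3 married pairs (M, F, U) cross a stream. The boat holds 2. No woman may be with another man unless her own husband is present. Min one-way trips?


Label couples M, F, U (H = husband, W = wife).
Counting alone: 6 people, the boat carries 2 and someone must bring it back, so each round trip nets at most +1 on the far side until the last crossing → at least 9 trips. The jealousy constraint makes 9 impossible; the shortest valid schedule has 11:
1. WM+WF →  (far: WM,WF; near: HM,HF,HU,WU)
2. WM ←       (far: WF; near: HM,HF,HU,WM,WU)
3. WM+WU →  (far: WM,WF,WU; near: HM,HF,HU)
4. WM ←       (far: WF,WU; near: HM,HF,HU,WM)
5. HF+HU →  (far: HF,WF,HU,WU; near: HM,WM)
6. HF+WF ←  (far: HU,WU; near: HM,WM,HF,WF)
7. HM+HF →  (far: HM,HF,HU,WU; near: WM,WF)
8. WU ←       (far: HM,HF,HU; near: WM,WF,WU)
9. WM+WF →  (far: HM,WM,HF,WF,HU; near: WU)
10. HU ←      (far: HM,WM,HF,WF; near: HU,WU)
11. HU+WU → (far: all six; near: empty)
In every state each wife is either with her husband or with no other man.
Minimum trips = 11

11
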